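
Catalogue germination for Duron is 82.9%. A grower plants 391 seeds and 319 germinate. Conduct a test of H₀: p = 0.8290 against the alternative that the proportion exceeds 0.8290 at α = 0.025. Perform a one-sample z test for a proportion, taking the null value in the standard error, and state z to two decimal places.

p̂ = 319/391 ≈ 0.8159.
SE = √(p₀(1−p₀)/n) = √(0.14176/391) = 0.0190.
z = (0.8159 − 0.829)/0.0190 = -0.0131/0.0190 = -0.69.
p-value = P(Z > -0.690) ≈ 0.7550, so at α = 0.025 we fail to reject H₀.

z = -0.69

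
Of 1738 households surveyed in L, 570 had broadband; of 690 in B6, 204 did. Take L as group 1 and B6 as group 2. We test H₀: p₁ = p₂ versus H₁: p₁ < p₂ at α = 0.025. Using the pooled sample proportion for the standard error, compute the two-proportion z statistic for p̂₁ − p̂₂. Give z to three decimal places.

p̂₁ = 570/1738 = 0.32796, p̂₂ = 204/690 = 0.29565.
Pooled p̂ = (570+204)/(1738+690) = 774/2428 = 0.31878.
SE = √(p̂(1−p̂)(1/n₁+1/n₂)) = √(0.31878·0.68122·0.00202465) = √(0.000439672) = 0.02097.
z = (0.32796 − 0.29565)/0.02097 = 0.03231/0.02097 = 1.541.
p-value = P(Z < 1.541) ≈ 0.9383, so at α = 0.025 we fail to reject H₀.

z = 1.541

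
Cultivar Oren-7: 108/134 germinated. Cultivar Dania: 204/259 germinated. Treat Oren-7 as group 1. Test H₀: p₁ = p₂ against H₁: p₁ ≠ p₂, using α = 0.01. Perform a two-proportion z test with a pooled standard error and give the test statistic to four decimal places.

z = 0.4257

p̂₁ = 108/134 = 0.805970, p̂₂ = 204/259 = 0.787645.
Pooled p̂ = (108+204)/(134+259) = 312/393 = 0.793893.
SE = √(0.163627 × 0.0113237) = 0.043045.
z = (0.805970 − 0.787645)/0.043045 = 0.018325/0.043045 = 0.4257.
Two-sided p-value ≈ 2·Φ(−0.426) = 0.6703, so at α = 0.01 we fail to reject H₀.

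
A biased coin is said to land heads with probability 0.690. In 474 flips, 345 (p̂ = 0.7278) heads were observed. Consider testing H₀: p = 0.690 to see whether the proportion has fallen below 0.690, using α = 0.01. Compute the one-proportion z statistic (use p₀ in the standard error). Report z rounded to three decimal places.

z = 1.782

p̂ = 345/474 = 0.72785.
Under H₀, SE = √(0.69·0.31/474) = √(0.000451266) = 0.02124.
z = (0.72785 − 0.69)/0.02124 = 0.03785/0.02124 = 1.782.
p-value = P(Z < 1.782) ≈ 0.9626; since p > α = 0.01, fail to reject H₀.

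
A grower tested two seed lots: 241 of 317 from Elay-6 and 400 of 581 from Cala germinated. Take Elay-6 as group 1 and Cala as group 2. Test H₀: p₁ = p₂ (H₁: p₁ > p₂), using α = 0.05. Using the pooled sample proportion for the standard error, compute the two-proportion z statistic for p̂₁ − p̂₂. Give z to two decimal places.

p̂₁ = 241/317 = 0.7603, p̂₂ = 400/581 = 0.6885.
Pooled p̂ = (241+400)/(317+581) = 641/898 = 0.7138.
SE = √(p̂(1−p̂)(1/n₁+1/n₂)) = √(0.7138·0.2862·0.00487574) = √(0.000996046) = 0.0316.
z = (0.7603 − 0.6885)/0.0316 = 0.0718/0.0316 = 2.27.
p-value = P(Z > 2.275) ≈ 0.0115, so at α = 0.05 we reject H₀.

z = 2.27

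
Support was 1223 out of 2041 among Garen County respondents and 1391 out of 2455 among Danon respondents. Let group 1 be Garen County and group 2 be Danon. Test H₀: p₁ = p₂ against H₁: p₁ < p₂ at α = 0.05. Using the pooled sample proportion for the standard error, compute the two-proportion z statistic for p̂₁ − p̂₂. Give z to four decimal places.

p̂₁ = 1223/2041 ≈ 0.5992161, p̂₂ = 1391/2455 ≈ 0.5665988.
Pooled p̂ = (1223+1391)/(2041+2455) = 2614/4496 = 0.5814057.
SE = √(p̂(1−p̂)(1/n₁+1/n₂)) = √(0.5814057·0.4185943·0.000897288) = √(0.000218376) = 0.0147775.
z = (0.5992161 − 0.5665988)/0.0147775 = 0.0326173/0.0147775 = 2.2072.
p-value = P(Z < 2.207) ≈ 0.9864; since p > α = 0.05, fail to reject H₀.

z = 2.2072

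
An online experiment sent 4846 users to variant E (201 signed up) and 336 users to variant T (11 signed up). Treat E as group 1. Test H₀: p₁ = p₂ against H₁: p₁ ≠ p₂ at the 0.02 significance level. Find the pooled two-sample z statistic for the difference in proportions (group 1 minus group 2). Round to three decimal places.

p̂₁ = 201/4846 ≈ 0.04148, p̂₂ = 11/336 ≈ 0.03274.
Pooled p̂ = (201+11)/(4846+336) = 212/5182 = 0.04091.
SE = √(p̂(1−p̂)(1/n₁+1/n₂)) = √(0.04091·0.95909·0.00318255) = √(0.000124874) = 0.01117.
z = (0.04148 − 0.03274)/0.01117 = 0.00874/0.01117 = 0.782.
Two-sided p-value ≈ 2·Φ(−0.782) = 0.4342. With α = 0.02, fail to reject H₀.

z = 0.782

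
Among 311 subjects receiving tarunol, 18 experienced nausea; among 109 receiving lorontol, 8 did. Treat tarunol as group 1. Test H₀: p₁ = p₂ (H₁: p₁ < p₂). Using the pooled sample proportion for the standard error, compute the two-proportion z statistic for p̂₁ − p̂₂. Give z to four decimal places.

p̂₁ = 18/311 ≈ 0.0578778, p̂₂ = 8/109 ≈ 0.0733945.
Pooled p̂ = (18+8)/(311+109) = 26/420 = 0.0619048.
SE = √(0.0580726 × 0.0123897) = 0.0268236.
z = (0.0578778 − 0.0733945)/0.0268236 = -0.0155167/0.0268236 = -0.5785.
p-value = P(Z < -0.578) ≈ 0.2815.

z = -0.5785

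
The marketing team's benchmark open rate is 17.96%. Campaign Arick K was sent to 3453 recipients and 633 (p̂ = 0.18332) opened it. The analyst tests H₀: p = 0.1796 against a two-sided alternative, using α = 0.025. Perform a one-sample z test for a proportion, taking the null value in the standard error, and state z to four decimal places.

p̂ = 633/3453 = 0.1833189.
SE = √(p₀(1−p₀)/n) = √(0.14734/3453) = 0.0065323.
z = (0.1833189 − 0.1796)/0.0065323 = 0.0037189/0.0065323 = 0.5693.
p-value = 2·P(Z > 0.569) ≈ 0.5692, so at α = 0.025 we fail to reject H₀.

z = 0.5693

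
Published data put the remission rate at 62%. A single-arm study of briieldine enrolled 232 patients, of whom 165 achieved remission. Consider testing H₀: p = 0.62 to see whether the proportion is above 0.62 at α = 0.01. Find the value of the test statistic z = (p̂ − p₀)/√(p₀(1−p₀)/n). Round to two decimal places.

p̂ = 165/232 ≈ 0.7112.
Under H₀, SE = √(0.62·0.38/232) = √(0.00101552) = 0.0319.
z = (0.7112 − 0.62)/0.0319 = 0.0912/0.0319 = 2.86.
p-value = P(Z > 2.862) ≈ 0.0021; since p < α = 0.01, reject H₀.

z = 2.86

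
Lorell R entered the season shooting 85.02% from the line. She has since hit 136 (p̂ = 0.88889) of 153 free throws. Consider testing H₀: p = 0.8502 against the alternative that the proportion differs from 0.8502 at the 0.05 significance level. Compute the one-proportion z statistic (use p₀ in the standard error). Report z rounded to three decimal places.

p̂ = 136/153 = 0.88889.
Standard error under H₀: √(0.8502×0.1498/153) = 0.02885.
z = (0.88889 − 0.8502)/0.02885 = 0.03869/0.02885 = 1.341.
Two-sided p-value ≈ 2·Φ(−1.341) = 0.1799, so at α = 0.05 we fail to reject H₀.

z = 1.341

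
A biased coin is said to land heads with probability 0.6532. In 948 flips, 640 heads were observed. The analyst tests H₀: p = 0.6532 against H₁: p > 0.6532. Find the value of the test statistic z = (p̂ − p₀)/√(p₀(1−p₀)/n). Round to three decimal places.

p̂ = 640/948 ≈ 0.67511.
Under H₀, SE = √(0.6532·0.3468/948) = √(0.000238955) = 0.01546.
z = (0.67511 − 0.6532)/0.01546 = 0.02191/0.01546 = 1.417.

z = 1.417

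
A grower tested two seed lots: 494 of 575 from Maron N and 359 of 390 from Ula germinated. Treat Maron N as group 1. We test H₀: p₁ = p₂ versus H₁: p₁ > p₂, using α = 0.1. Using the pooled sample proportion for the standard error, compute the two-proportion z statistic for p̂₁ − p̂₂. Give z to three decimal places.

p̂₁ = 494/575 = 0.85913, p̂₂ = 359/390 = 0.92051.
Pooled p̂ = (494+359)/(575+390) = 853/965 = 0.88394.
SE = √(0.102592 × 0.00430323) = 0.02101.
z = (0.85913 − 0.92051)/0.02101 = -0.06138/0.02101 = -2.921.
p-value = P(Z > -2.921) ≈ 0.9983. With α = 0.1, fail to reject H₀.

z = -2.921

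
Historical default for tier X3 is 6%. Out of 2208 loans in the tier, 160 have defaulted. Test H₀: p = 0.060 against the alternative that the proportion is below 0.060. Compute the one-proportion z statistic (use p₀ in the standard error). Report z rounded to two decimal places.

p̂ = 160/2208 ≈ 0.07246.
SE = √(p₀(1−p₀)/n) = √(0.0564/2208) = 0.00505.
z = (0.07246 − 0.06)/0.00505 = 0.01246/0.00505 = 2.47.
p-value = P(Z < 2.466) ≈ 0.9932.

z = 2.47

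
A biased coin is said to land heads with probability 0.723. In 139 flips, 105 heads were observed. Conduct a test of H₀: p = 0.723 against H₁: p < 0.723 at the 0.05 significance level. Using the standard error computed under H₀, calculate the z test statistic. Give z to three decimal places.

p̂ = 105/139 = 0.755396.
Under H₀, SE = √(0.723·0.277/139) = √(0.0014408) = 0.037958.
z = (0.755396 − 0.723)/0.037958 = 0.032396/0.037958 = 0.853.
p-value = P(Z < 0.853) ≈ 0.8033. With α = 0.05, fail to reject H₀.

z = 0.853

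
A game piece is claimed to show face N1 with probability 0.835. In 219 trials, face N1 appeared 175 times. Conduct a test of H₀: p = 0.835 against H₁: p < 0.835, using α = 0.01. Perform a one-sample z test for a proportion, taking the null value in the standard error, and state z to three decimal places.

p̂ = 175/219 ≈ 0.79909.
Standard error under H₀: √(0.835×0.165/219) = 0.02508.
z = (0.79909 − 0.835)/0.02508 = -0.03591/0.02508 = -1.432.
p-value = P(Z < -1.432) ≈ 0.0761, so at α = 0.01 we fail to reject H₀.

z = -1.432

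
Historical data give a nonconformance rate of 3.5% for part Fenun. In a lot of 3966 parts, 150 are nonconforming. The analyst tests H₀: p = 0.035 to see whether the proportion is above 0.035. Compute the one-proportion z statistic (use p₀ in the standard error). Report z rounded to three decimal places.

z = 0.967

p̂ = 150/3966 ≈ 0.037821.
Under H₀, SE = √(0.035·0.965/3966) = √(8.51614e-06) = 0.002918.
z = (0.037821 − 0.035)/0.002918 = 0.002821/0.002918 = 0.967.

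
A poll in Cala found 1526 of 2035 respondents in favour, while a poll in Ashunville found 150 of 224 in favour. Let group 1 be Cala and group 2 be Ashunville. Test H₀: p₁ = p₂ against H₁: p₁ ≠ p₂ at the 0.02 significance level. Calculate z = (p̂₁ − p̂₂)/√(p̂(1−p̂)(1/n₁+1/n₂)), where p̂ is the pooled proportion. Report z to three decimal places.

p̂₁ = 1526/2035 = 0.74988, p̂₂ = 150/224 = 0.66964.
Pooled p̂ = (1526+150)/(2035+224) = 1676/2259 = 0.74192.
SE = √(p̂(1−p̂)(1/n₁+1/n₂)) = √(0.74192·0.25808·0.00495569) = √(0.000948886) = 0.03080.
z = (0.74988 − 0.66964)/0.03080 = 0.08024/0.03080 = 2.605.
Two-sided p-value ≈ 2·Φ(−2.605) = 0.0092, so at α = 0.02 we reject H₀.

z = 2.605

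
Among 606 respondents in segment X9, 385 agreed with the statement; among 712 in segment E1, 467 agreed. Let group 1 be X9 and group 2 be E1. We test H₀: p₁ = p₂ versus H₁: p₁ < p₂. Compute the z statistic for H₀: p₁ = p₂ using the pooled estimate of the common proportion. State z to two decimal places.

z = -0.78

p̂₁ = 385/606 = 0.6353, p̂₂ = 467/712 = 0.6559.
Pooled p̂ = (385+467)/(606+712) = 852/1318 = 0.6464.
SE = √(0.228557 × 0.00305466) = 0.0264.
z = (0.6353 − 0.6559)/0.0264 = -0.0206/0.0264 = -0.78.
p-value = P(Z < -0.779) ≈ 0.2180.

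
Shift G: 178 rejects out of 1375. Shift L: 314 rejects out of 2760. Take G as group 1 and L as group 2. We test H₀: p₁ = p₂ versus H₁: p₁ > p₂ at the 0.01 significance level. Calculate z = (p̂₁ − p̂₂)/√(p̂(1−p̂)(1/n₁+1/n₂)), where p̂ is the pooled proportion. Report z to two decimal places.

p̂₁ = 178/1375 ≈ 0.1295, p̂₂ = 314/2760 ≈ 0.1138.
Pooled p̂ = (178+314)/(1375+2760) = 492/4135 = 0.1190.
SE = √(0.104827 × 0.00108959) = 0.0107.
z = (0.1295 − 0.1138)/0.0107 = 0.0157/0.0107 = 1.47.
p-value = P(Z > 1.468) ≈ 0.0711, so at α = 0.01 we fail to reject H₀.

z = 1.47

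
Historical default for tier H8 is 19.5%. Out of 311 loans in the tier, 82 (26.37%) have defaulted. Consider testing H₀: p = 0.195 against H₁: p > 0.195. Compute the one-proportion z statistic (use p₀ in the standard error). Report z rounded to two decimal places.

p̂ = 82/311 = 0.26367.
Standard error under H₀: √(0.195×0.805/311) = 0.02247.
z = (0.26367 − 0.195)/0.02247 = 0.06867/0.02247 = 3.06.
p-value = P(Z > 3.056) ≈ 0.0011.

z = 3.06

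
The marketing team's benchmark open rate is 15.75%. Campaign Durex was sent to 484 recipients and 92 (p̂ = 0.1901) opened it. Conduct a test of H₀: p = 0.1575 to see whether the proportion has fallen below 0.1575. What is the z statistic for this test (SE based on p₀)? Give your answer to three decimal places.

z = 1.968

p̂ = 92/484 = 0.190083.
Standard error under H₀: √(0.1575×0.8425/484) = 0.016558.
z = (0.190083 − 0.1575)/0.016558 = 0.032583/0.016558 = 1.968.
p-value = P(Z < 1.968) ≈ 0.9755.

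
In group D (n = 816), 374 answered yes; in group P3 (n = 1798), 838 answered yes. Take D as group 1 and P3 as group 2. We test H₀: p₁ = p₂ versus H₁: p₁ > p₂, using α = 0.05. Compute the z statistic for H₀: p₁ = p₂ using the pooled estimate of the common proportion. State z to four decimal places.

z = -0.3677

p̂₁ = 374/816 = 0.458333, p̂₂ = 838/1798 = 0.466073.
Pooled p̂ = (374+838)/(816+1798) = 1212/2614 = 0.463657.
SE = √(0.248679 × 0.00178166) = 0.021049.
z = (0.458333 − 0.466073)/0.021049 = -0.007740/0.021049 = -0.3677.
p-value = P(Z > -0.368) ≈ 0.6435; since p > α = 0.05, fail to reject H₀.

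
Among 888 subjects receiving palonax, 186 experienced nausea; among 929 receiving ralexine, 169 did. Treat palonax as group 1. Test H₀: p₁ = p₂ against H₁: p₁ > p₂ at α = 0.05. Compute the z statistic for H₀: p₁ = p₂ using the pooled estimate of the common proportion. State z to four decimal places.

p̂₁ = 186/888 ≈ 0.209459, p̂₂ = 169/929 ≈ 0.181916.
Pooled p̂ = (186+169)/(888+929) = 355/1817 = 0.195377.
SE = √(p̂(1−p̂)(1/n₁+1/n₂)) = √(0.195377·0.804623·0.00220255) = √(0.000346252) = 0.018608.
z = (0.209459 − 0.181916)/0.018608 = 0.027543/0.018608 = 1.4802.
p-value = P(Z > 1.480) ≈ 0.0694, so at α = 0.05 we fail to reject H₀.

z = 1.4802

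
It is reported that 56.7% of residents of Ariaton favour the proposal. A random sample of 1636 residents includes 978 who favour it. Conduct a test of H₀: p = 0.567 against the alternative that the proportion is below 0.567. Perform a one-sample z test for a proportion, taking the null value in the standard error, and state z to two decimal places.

z = 2.51

p̂ = 978/1636 = 0.59780.
Under H₀, SE = √(0.567·0.433/1636) = √(0.000150068) = 0.01225.
z = (0.59780 − 0.567)/0.01225 = 0.03080/0.01225 = 2.51.
p-value = P(Z < 2.514) ≈ 0.9940.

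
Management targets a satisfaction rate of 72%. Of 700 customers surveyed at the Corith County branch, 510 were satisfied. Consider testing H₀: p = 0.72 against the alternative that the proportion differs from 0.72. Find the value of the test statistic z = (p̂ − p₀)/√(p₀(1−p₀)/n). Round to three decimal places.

z = 0.505

p̂ = 510/700 = 0.72857.
SE = √(p₀(1−p₀)/n) = √(0.2016/700) = 0.01697.
z = (0.72857 − 0.72)/0.01697 = 0.00857/0.01697 = 0.505.
Two-sided p-value ≈ 2·Φ(−0.505) = 0.6135.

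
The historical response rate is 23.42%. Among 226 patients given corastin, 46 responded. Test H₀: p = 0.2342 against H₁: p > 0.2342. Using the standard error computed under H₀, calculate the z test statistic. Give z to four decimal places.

z = -1.0884

p̂ = 46/226 = 0.203540.
Standard error under H₀: √(0.2342×0.7658/226) = 0.028171.
z = (0.203540 − 0.2342)/0.028171 = -0.030660/0.028171 = -1.0884.
p-value = P(Z > -1.088) ≈ 0.8618.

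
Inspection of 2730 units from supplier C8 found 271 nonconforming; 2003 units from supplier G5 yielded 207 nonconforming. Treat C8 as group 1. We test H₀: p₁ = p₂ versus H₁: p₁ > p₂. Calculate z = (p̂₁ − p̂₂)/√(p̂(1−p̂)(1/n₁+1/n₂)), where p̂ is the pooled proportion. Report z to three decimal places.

p̂₁ = 271/2730 = 0.099267, p̂₂ = 207/2003 = 0.103345.
Pooled p̂ = (271+207)/(2730+2003) = 478/4733 = 0.100993.
SE = √(0.0907934 × 0.000865551) = 0.008865.
z = (0.099267 − 0.103345)/0.008865 = -0.004078/0.008865 = -0.460.

z = -0.460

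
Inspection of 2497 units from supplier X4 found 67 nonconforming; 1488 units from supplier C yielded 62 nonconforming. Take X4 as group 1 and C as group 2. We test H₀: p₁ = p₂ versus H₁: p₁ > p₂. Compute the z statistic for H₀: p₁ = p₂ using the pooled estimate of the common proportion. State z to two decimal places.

p̂₁ = 67/2497 ≈ 0.02683, p̂₂ = 62/1488 ≈ 0.04167.
Pooled p̂ = (67+62)/(2497+1488) = 129/3985 = 0.03237.
SE = √(0.0313235 × 0.00107252) = 0.00580.
z = (0.02683 − 0.04167)/0.00580 = -0.01484/0.00580 = -2.56.

z = -2.56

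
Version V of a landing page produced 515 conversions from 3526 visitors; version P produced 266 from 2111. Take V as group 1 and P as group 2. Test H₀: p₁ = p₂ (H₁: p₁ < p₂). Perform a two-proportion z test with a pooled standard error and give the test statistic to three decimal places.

p̂₁ = 515/3526 = 0.146058, p̂₂ = 266/2111 = 0.126007.
Pooled p̂ = (515+266)/(3526+2111) = 781/5637 = 0.138549.
SE = √(p̂(1−p̂)(1/n₁+1/n₂)) = √(0.138549·0.861451·0.000757317) = √(9.03881e-05) = 0.009507.
z = (0.146058 − 0.126007)/0.009507 = 0.020051/0.009507 = 2.109.
p-value = P(Z < 2.109) ≈ 0.9825.

z = 2.109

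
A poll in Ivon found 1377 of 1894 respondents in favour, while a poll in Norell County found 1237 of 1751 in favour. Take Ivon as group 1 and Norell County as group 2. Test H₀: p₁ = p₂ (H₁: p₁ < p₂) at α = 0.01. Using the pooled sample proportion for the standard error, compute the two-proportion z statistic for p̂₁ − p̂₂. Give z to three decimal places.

z = 1.378

p̂₁ = 1377/1894 ≈ 0.72703, p̂₂ = 1237/1751 ≈ 0.70645.
Pooled p̂ = (1377+1237)/(1894+1751) = 2614/3645 = 0.71715.
SE = √(0.202847 × 0.00109909) = 0.01493.
z = (0.72703 − 0.70645)/0.01493 = 0.02058/0.01493 = 1.378.
p-value = P(Z < 1.378) ≈ 0.9159, so at α = 0.01 we fail to reject H₀.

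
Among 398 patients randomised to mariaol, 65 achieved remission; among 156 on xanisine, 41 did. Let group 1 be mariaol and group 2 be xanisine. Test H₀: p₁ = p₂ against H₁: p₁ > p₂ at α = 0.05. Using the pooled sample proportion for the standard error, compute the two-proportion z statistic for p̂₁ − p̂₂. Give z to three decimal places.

p̂₁ = 65/398 = 0.16332, p̂₂ = 41/156 = 0.26282.
Pooled p̂ = (65+41)/(398+156) = 106/554 = 0.19134.
SE = √(0.154726 × 0.00892282) = 0.03716.
z = (0.16332 − 0.26282)/0.03716 = -0.09950/0.03716 = -2.678.
p-value = P(Z > -2.678) ≈ 0.9963. With α = 0.05, fail to reject H₀.

z = -2.678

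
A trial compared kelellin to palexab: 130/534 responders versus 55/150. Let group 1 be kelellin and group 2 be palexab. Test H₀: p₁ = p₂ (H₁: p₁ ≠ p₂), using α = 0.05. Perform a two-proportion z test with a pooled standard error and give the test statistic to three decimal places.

p̂₁ = 130/534 ≈ 0.24345, p̂₂ = 55/150 ≈ 0.36667.
Pooled p̂ = (130+55)/(534+150) = 185/684 = 0.27047.
SE = √(p̂(1−p̂)(1/n₁+1/n₂)) = √(0.27047·0.72953·0.00853933) = √(0.00168494) = 0.04105.
z = (0.24345 − 0.36667)/0.04105 = -0.12322/0.04105 = -3.002.
Two-sided p-value ≈ 2·Φ(−3.002) = 0.0027, so at α = 0.05 we reject H₀.

z = -3.002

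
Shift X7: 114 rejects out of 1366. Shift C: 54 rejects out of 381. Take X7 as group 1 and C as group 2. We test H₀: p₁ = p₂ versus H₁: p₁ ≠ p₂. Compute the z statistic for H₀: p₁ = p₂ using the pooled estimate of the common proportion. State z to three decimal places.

z = -3.412

p̂₁ = 114/1366 ≈ 0.08346, p̂₂ = 54/381 ≈ 0.14173.
Pooled p̂ = (114+54)/(1366+381) = 168/1747 = 0.09616.
SE = √(0.0869172 × 0.00335674) = 0.01708.
z = (0.08346 − 0.14173)/0.01708 = -0.05827/0.01708 = -3.412.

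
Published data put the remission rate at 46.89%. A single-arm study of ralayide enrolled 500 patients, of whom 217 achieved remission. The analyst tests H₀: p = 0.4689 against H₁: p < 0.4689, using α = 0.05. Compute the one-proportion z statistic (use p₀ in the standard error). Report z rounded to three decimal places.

p̂ = 217/500 = 0.43400.
SE = √(p₀(1−p₀)/n) = √(0.24903/500) = 0.02232.
z = (0.43400 − 0.4689)/0.02232 = -0.03490/0.02232 = -1.564.
p-value = P(Z < -1.564) ≈ 0.0589, so at α = 0.05 we fail to reject H₀.

z = -1.564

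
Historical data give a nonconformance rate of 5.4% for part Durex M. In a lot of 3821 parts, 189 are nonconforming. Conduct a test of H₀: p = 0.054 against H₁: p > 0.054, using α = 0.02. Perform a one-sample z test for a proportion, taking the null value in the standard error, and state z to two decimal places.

p̂ = 189/3821 = 0.04946.
SE = √(p₀(1−p₀)/n) = √(0.051084/3821) = 0.00366.
z = (0.04946 − 0.054)/0.00366 = -0.00454/0.00366 = -1.24.
p-value = P(Z > -1.241) ≈ 0.8926; since p > α = 0.02, fail to reject H₀.

z = -1.24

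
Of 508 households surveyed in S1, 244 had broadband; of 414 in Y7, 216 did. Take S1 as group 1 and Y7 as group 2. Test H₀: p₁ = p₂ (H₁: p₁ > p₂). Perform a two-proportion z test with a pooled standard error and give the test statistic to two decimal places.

z = -1.25

p̂₁ = 244/508 = 0.4803, p̂₂ = 216/414 = 0.5217.
Pooled p̂ = (244+216)/(508+414) = 460/922 = 0.4989.
SE = √(p̂(1−p̂)(1/n₁+1/n₂)) = √(0.4989·0.5011·0.00438396) = √(0.00109599) = 0.0331.
z = (0.4803 − 0.5217)/0.0331 = -0.0414/0.0331 = -1.25.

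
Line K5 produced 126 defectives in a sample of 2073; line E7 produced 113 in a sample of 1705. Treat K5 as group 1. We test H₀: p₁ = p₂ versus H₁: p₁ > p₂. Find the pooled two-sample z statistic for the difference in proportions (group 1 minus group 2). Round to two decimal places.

p̂₁ = 126/2073 = 0.0608, p̂₂ = 113/1705 = 0.0663.
Pooled p̂ = (126+113)/(2073+1705) = 239/3778 = 0.0633.
SE = √(0.059259 × 0.0010689) = 0.0080.
z = (0.0608 − 0.0663)/0.0080 = -0.0055/0.0080 = -0.69.

z = -0.69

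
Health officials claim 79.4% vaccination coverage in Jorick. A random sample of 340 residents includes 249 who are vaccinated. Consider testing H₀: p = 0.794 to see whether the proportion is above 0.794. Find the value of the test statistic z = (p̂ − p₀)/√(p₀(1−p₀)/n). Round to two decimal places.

p̂ = 249/340 = 0.7324.
Under H₀, SE = √(0.794·0.206/340) = √(0.000481071) = 0.0219.
z = (0.7324 − 0.794)/0.0219 = -0.0616/0.0219 = -2.81.
p-value = P(Z > -2.811) ≈ 0.9975.

z = -2.81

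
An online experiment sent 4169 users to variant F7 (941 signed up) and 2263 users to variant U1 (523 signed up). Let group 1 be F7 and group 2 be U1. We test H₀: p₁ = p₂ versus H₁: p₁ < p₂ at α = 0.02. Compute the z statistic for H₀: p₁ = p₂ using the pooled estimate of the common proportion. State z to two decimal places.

p̂₁ = 941/4169 ≈ 0.22571, p̂₂ = 523/2263 ≈ 0.23111.
Pooled p̂ = (941+523)/(4169+2263) = 1464/6432 = 0.22761.
SE = √(p̂(1−p̂)(1/n₁+1/n₂)) = √(0.22761·0.77239·0.000681757) = √(0.000119856) = 0.01095.
z = (0.22571 − 0.23111)/0.01095 = -0.00540/0.01095 = -0.49.
p-value = P(Z < -0.493) ≈ 0.3111. With α = 0.02, fail to reject H₀.

z = -0.49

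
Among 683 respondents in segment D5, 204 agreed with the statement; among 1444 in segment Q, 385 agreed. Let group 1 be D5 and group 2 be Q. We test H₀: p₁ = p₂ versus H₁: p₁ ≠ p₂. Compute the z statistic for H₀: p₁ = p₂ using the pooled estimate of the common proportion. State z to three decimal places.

z = 1.543

p̂₁ = 204/683 = 0.29868, p̂₂ = 385/1444 = 0.26662.
Pooled p̂ = (204+385)/(683+1444) = 589/2127 = 0.27692.
SE = √(0.200233 × 0.00215665) = 0.02078.
z = (0.29868 − 0.26662)/0.02078 = 0.03206/0.02078 = 1.543.
p-value = 2·P(Z > 1.543) ≈ 0.1229.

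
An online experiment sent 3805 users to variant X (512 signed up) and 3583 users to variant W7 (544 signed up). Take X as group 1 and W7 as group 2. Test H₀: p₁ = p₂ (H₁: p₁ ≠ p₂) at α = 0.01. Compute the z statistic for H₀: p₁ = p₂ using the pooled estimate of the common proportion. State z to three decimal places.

z = -2.119

p̂₁ = 512/3805 ≈ 0.13456, p̂₂ = 544/3583 ≈ 0.15183.
Pooled p̂ = (512+544)/(3805+3583) = 1056/7388 = 0.14293.
SE = √(p̂(1−p̂)(1/n₁+1/n₂)) = √(0.14293·0.85707·0.000541908) = √(6.6386e-05) = 0.00815.
z = (0.13456 − 0.15183)/0.00815 = -0.01727/0.00815 = -2.119.
p-value = 2·P(Z > 2.119) ≈ 0.0341. With α = 0.01, fail to reject H₀.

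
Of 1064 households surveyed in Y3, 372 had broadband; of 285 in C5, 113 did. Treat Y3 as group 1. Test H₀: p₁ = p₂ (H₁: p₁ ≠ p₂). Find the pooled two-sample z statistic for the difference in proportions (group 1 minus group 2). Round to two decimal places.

z = -1.46

p̂₁ = 372/1064 ≈ 0.34962, p̂₂ = 113/285 ≈ 0.39649.
Pooled p̂ = (372+113)/(1064+285) = 485/1349 = 0.35953.
SE = √(0.230267 × 0.00444862) = 0.03201.
z = (0.34962 − 0.39649)/0.03201 = -0.04687/0.03201 = -1.46.
p-value = 2·P(Z > 1.464) ≈ 0.1431.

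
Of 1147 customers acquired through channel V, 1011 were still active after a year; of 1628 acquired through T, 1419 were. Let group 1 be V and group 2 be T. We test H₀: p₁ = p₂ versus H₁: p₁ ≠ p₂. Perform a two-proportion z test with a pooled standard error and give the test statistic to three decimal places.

z = 0.771

p̂₁ = 1011/1147 ≈ 0.88143, p̂₂ = 1419/1628 ≈ 0.87162.
Pooled p̂ = (1011+1419)/(1147+1628) = 2430/2775 = 0.87568.
SE = √(p̂(1−p̂)(1/n₁+1/n₂)) = √(0.87568·0.12432·0.00148609) = √(0.000161787) = 0.01272.
z = (0.88143 − 0.87162)/0.01272 = 0.00981/0.01272 = 0.771.
Two-sided p-value ≈ 2·Φ(−0.771) = 0.4406.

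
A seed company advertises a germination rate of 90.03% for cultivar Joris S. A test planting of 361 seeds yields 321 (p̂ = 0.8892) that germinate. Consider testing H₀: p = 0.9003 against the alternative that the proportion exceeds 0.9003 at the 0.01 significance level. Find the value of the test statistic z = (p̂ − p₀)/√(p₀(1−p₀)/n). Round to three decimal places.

z = -0.704

p̂ = 321/361 = 0.88920.
SE = √(p₀(1−p₀)/n) = √(0.08976/361) = 0.01577.
z = (0.88920 − 0.9003)/0.01577 = -0.01110/0.01577 = -0.704.
p-value = P(Z > -0.704) ≈ 0.7593; since p > α = 0.01, fail to reject H₀.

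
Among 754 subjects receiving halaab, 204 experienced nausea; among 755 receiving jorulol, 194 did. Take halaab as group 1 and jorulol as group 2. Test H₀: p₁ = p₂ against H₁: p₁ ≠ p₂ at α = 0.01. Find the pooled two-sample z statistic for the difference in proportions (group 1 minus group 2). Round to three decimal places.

p̂₁ = 204/754 ≈ 0.27056, p̂₂ = 194/755 ≈ 0.25695.
Pooled p̂ = (204+194)/(754+755) = 398/1509 = 0.26375.
SE = √(0.194186 × 0.00265076) = 0.02269.
z = (0.27056 − 0.25695)/0.02269 = 0.01361/0.02269 = 0.600.
p-value = 2·P(Z > 0.600) ≈ 0.5488, so at α = 0.01 we fail to reject H₀.

z = 0.600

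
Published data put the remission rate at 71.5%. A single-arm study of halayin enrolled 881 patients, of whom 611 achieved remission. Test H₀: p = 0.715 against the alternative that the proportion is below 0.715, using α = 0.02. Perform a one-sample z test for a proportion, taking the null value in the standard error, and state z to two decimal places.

p̂ = 611/881 ≈ 0.6935.
Standard error under H₀: √(0.715×0.285/881) = 0.0152.
z = (0.6935 − 0.715)/0.0152 = -0.0215/0.0152 = -1.41.
p-value = P(Z < -1.412) ≈ 0.0790, so at α = 0.02 we fail to reject H₀.

z = -1.41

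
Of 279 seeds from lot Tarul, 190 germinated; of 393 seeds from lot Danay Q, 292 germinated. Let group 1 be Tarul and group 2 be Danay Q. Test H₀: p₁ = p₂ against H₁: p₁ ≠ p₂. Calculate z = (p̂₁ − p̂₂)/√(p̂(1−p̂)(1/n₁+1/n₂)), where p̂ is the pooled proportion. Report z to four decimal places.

z = -1.7586

p̂₁ = 190/279 ≈ 0.681004, p̂₂ = 292/393 ≈ 0.743003.
Pooled p̂ = (190+292)/(279+393) = 482/672 = 0.717262.
SE = √(0.202797 × 0.00612876) = 0.035255.
z = (0.681004 − 0.743003)/0.035255 = -0.061999/0.035255 = -1.7586.
Two-sided p-value ≈ 2·Φ(−1.759) = 0.0786.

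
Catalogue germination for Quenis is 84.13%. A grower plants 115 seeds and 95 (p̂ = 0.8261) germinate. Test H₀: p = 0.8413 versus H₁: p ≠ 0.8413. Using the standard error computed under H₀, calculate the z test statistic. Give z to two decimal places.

p̂ = 95/115 = 0.8261.
Under H₀, SE = √(0.8413·0.1587/115) = √(0.00116099) = 0.0341.
z = (0.8261 − 0.8413)/0.0341 = -0.0152/0.0341 = -0.45.
p-value = 2·P(Z > 0.446) ≈ 0.6553.

z = -0.45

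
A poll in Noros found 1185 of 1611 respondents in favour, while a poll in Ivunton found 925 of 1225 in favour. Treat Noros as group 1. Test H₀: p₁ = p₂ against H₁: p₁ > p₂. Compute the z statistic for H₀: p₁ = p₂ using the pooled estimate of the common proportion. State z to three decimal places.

p̂₁ = 1185/1611 ≈ 0.73557, p̂₂ = 925/1225 ≈ 0.75510.
Pooled p̂ = (1185+925)/(1611+1225) = 2110/2836 = 0.74401.
SE = √(p̂(1−p̂)(1/n₁+1/n₂)) = √(0.74401·0.25599·0.00143706) = √(0.000273704) = 0.01654.
z = (0.73557 − 0.75510)/0.01654 = -0.01953/0.01654 = -1.181.

z = -1.181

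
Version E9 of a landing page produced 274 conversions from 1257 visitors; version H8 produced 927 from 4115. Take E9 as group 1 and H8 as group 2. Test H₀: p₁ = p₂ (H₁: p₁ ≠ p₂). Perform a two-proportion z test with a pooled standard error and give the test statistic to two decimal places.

z = -0.54

p̂₁ = 274/1257 ≈ 0.2180, p̂₂ = 927/4115 ≈ 0.2253.
Pooled p̂ = (274+927)/(1257+4115) = 1201/5372 = 0.2236.
SE = √(p̂(1−p̂)(1/n₁+1/n₂)) = √(0.2236·0.7764·0.00103856) = √(0.000180278) = 0.0134.
z = (0.2180 − 0.2253)/0.0134 = -0.0073/0.0134 = -0.54.
p-value = 2·P(Z > 0.543) ≈ 0.5870.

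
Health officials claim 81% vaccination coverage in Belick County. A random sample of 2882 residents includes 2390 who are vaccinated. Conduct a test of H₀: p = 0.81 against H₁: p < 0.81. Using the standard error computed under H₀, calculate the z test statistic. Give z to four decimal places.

p̂ = 2390/2882 = 0.8292852.
Under H₀, SE = √(0.81·0.19/2882) = √(5.34004e-05) = 0.0073076.
z = (0.8292852 − 0.81)/0.0073076 = 0.0192852/0.0073076 = 2.6391.

z = 2.6391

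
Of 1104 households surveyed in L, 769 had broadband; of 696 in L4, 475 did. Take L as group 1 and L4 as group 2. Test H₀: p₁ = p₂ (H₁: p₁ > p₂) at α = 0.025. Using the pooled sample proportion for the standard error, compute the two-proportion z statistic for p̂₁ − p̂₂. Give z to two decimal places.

z = 0.63

p̂₁ = 769/1104 ≈ 0.6966, p̂₂ = 475/696 ≈ 0.6825.
Pooled p̂ = (769+475)/(1104+696) = 1244/1800 = 0.6911.
SE = √(0.213477 × 0.00234258) = 0.0224.
z = (0.6966 − 0.6825)/0.0224 = 0.0141/0.0224 = 0.63.
p-value = P(Z > 0.630) ≈ 0.2644, so at α = 0.025 we fail to reject H₀.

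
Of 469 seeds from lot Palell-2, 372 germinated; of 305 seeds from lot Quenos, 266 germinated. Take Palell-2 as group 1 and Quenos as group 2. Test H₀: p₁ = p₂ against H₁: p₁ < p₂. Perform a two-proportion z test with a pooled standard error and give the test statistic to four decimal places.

z = -2.8203

p̂₁ = 372/469 ≈ 0.793177, p̂₂ = 266/305 ≈ 0.872131.
Pooled p̂ = (372+266)/(469+305) = 638/774 = 0.824289.
SE = √(p̂(1−p̂)(1/n₁+1/n₂)) = √(0.824289·0.175711·0.00541088) = √(0.000783693) = 0.027995.
z = (0.793177 − 0.872131)/0.027995 = -0.078954/0.027995 = -2.8203.
p-value = P(Z < -2.820) ≈ 0.0024.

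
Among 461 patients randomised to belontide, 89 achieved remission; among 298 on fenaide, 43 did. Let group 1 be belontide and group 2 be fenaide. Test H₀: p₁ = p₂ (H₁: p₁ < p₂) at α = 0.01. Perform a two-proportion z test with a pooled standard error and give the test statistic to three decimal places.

z = 1.731

p̂₁ = 89/461 ≈ 0.19306, p̂₂ = 43/298 ≈ 0.14430.
Pooled p̂ = (89+43)/(461+298) = 132/759 = 0.17391.
SE = √(0.143667 × 0.0055249) = 0.02817.
z = (0.19306 − 0.14430)/0.02817 = 0.04876/0.02817 = 1.731.
p-value = P(Z < 1.731) ≈ 0.9583; since p > α = 0.01, fail to reject H₀.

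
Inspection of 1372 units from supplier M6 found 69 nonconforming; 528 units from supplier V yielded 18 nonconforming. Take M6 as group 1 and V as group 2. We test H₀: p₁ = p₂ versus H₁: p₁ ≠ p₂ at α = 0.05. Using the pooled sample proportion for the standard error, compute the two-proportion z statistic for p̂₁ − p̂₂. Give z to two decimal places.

z = 1.51

p̂₁ = 69/1372 ≈ 0.0503, p̂₂ = 18/528 ≈ 0.0341.
Pooled p̂ = (69+18)/(1372+528) = 87/1900 = 0.0458.
SE = √(0.0436928 × 0.0026228) = 0.0107.
z = (0.0503 − 0.0341)/0.0107 = 0.0162/0.0107 = 1.51.
p-value = 2·P(Z > 1.513) ≈ 0.1302. With α = 0.05, fail to reject H₀.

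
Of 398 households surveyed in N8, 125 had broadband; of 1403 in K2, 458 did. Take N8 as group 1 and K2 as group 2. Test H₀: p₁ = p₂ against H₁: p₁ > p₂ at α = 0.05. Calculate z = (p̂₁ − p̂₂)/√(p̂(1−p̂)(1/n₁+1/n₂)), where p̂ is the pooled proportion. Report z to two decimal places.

p̂₁ = 125/398 ≈ 0.31407, p̂₂ = 458/1403 ≈ 0.32644.
Pooled p̂ = (125+458)/(398+1403) = 583/1801 = 0.32371.
SE = √(0.218922 × 0.00322532) = 0.02657.
z = (0.31407 − 0.32644)/0.02657 = -0.01237/0.02657 = -0.47.
p-value = P(Z > -0.466) ≈ 0.6793. With α = 0.05, fail to reject H₀.

z = -0.47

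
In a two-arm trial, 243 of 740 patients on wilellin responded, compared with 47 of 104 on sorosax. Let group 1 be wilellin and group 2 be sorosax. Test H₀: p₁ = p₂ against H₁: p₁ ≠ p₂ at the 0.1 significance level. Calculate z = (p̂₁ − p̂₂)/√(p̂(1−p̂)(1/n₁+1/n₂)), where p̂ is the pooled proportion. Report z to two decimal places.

z = -2.48

p̂₁ = 243/740 = 0.3284, p̂₂ = 47/104 = 0.4519.
Pooled p̂ = (243+47)/(740+104) = 290/844 = 0.3436.
SE = √(0.22554 × 0.0109667) = 0.0497.
z = (0.3284 − 0.4519)/0.0497 = -0.1235/0.0497 = -2.48.
Two-sided p-value ≈ 2·Φ(−2.484) = 0.0130, so at α = 0.1 we reject H₀.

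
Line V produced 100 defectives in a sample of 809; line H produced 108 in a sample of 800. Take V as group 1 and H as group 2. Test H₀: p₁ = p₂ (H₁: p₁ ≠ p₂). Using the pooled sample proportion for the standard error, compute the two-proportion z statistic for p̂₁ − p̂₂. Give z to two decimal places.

p̂₁ = 100/809 = 0.1236, p̂₂ = 108/800 = 0.1350.
Pooled p̂ = (100+108)/(809+800) = 208/1609 = 0.1293.
SE = √(0.112561 × 0.00248609) = 0.0167.
z = (0.1236 − 0.1350)/0.0167 = -0.0114/0.0167 = -0.68.
Two-sided p-value ≈ 2·Φ(−0.681) = 0.4959.

z = -0.68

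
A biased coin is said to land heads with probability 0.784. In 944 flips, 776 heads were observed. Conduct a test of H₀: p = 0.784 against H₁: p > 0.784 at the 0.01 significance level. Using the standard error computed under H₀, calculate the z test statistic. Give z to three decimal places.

z = 2.840

p̂ = 776/944 ≈ 0.82203.
SE = √(p₀(1−p₀)/n) = √(0.16934/944) = 0.01339.
z = (0.82203 − 0.784)/0.01339 = 0.03803/0.01339 = 2.840.
p-value = P(Z > 2.840) ≈ 0.0023. With α = 0.01, reject H₀.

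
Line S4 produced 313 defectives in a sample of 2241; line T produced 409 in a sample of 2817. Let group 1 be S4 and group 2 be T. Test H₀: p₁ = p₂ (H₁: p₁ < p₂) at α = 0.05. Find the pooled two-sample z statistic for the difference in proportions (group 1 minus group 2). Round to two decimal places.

z = -0.56

p̂₁ = 313/2241 ≈ 0.1397, p̂₂ = 409/2817 ≈ 0.1452.
Pooled p̂ = (313+409)/(2241+2817) = 722/5058 = 0.1427.
SE = √(p̂(1−p̂)(1/n₁+1/n₂)) = √(0.1427·0.8573·0.000801217) = √(9.80435e-05) = 0.0099.
z = (0.1397 − 0.1452)/0.0099 = -0.0055/0.0099 = -0.56.
p-value = P(Z < -0.557) ≈ 0.2886. With α = 0.05, fail to reject H₀.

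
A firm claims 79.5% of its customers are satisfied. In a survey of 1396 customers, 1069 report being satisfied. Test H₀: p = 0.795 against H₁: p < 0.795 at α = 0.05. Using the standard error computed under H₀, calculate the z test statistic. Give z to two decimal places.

p̂ = 1069/1396 = 0.76576.
Standard error under H₀: √(0.795×0.205/1396) = 0.01080.
z = (0.76576 − 0.795)/0.01080 = -0.02924/0.01080 = -2.71.
p-value = P(Z < -2.706) ≈ 0.0034, so at α = 0.05 we reject H₀.

z = -2.71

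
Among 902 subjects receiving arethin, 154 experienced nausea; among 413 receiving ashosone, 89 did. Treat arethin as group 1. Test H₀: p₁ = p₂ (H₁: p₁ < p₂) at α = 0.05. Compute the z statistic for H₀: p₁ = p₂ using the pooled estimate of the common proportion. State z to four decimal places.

p̂₁ = 154/902 ≈ 0.170732, p̂₂ = 89/413 ≈ 0.215496.
Pooled p̂ = (154+89)/(902+413) = 243/1315 = 0.184791.
SE = √(0.150643 × 0.00352995) = 0.023060.
z = (0.170732 − 0.215496)/0.023060 = -0.044764/0.023060 = -1.9412.
p-value = P(Z < -1.941) ≈ 0.0261; since p < α = 0.05, reject H₀.

z = -1.9412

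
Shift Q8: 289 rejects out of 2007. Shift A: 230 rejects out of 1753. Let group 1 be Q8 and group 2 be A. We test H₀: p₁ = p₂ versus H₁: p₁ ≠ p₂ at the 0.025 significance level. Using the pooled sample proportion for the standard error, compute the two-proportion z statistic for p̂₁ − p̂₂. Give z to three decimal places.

p̂₁ = 289/2007 ≈ 0.143996, p̂₂ = 230/1753 ≈ 0.131204.
Pooled p̂ = (289+230)/(2007+1753) = 519/3760 = 0.138032.
SE = √(p̂(1−p̂)(1/n₁+1/n₂)) = √(0.138032·0.861968·0.00106871) = √(0.000127154) = 0.011276.
z = (0.143996 − 0.131204)/0.011276 = 0.012792/0.011276 = 1.134.
Two-sided p-value ≈ 2·Φ(−1.134) = 0.2566. With α = 0.025, fail to reject H₀.

z = 1.134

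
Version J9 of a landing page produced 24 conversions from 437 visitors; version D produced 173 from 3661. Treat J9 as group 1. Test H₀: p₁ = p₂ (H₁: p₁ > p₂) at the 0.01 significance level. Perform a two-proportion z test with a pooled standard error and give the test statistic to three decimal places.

z = 0.708

p̂₁ = 24/437 ≈ 0.05492, p̂₂ = 173/3661 ≈ 0.04725.
Pooled p̂ = (24+173)/(437+3661) = 197/4098 = 0.04807.
SE = √(p̂(1−p̂)(1/n₁+1/n₂)) = √(0.04807·0.95193·0.00256148) = √(0.000117217) = 0.01083.
z = (0.05492 − 0.04725)/0.01083 = 0.00767/0.01083 = 0.708.
p-value = P(Z > 0.708) ≈ 0.2395. With α = 0.01, fail to reject H₀.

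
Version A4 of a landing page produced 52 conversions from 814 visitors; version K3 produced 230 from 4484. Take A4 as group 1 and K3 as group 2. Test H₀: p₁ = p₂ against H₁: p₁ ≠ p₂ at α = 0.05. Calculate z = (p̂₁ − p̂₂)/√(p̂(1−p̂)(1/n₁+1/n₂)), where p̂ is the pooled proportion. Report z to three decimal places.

z = 1.472

p̂₁ = 52/814 ≈ 0.063882, p̂₂ = 230/4484 ≈ 0.051293.
Pooled p̂ = (52+230)/(814+4484) = 282/5298 = 0.053228.
SE = √(p̂(1−p̂)(1/n₁+1/n₂)) = √(0.053228·0.946772·0.00145152) = √(7.31484e-05) = 0.008553.
z = (0.063882 − 0.051293)/0.008553 = 0.012589/0.008553 = 1.472.
p-value = 2·P(Z > 1.472) ≈ 0.1411; since p > α = 0.05, fail to reject H₀.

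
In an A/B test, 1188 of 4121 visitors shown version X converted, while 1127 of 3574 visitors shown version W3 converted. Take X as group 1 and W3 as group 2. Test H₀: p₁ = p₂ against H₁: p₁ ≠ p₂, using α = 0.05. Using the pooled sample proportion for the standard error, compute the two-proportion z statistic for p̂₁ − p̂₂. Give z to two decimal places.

z = -2.58

p̂₁ = 1188/4121 = 0.28828, p̂₂ = 1127/3574 = 0.31533.
Pooled p̂ = (1188+1127)/(4121+3574) = 2315/7695 = 0.30084.
SE = √(p̂(1−p̂)(1/n₁+1/n₂)) = √(0.30084·0.69916·0.000522458) = √(0.000109892) = 0.01048.
z = (0.28828 − 0.31533)/0.01048 = -0.02705/0.01048 = -2.58.
p-value = 2·P(Z > 2.581) ≈ 0.0099. With α = 0.05, reject H₀.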